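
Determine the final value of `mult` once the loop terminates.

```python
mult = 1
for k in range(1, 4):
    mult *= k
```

Let's trace through this code step by step.

Initialize: mult = 1
Entering loop: for k in range(1, 4):
After iteration 1: k = 1, mult = 1
After iteration 2: k = 2, mult = 2
After iteration 3: k = 3, mult = 6
Loop ends.

Final answer: 6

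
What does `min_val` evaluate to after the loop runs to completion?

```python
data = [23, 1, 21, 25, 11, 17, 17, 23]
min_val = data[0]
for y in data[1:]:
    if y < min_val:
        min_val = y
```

Let's trace through this code step by step.

Initialize: data = [23, 1, 21, 25, 11, 17, 17, 23]
Initialize: min_val = 23
Entering loop: for y in data[1:]:
After iteration 1: y = 1, min_val = 1
After iteration 2: y = 21, min_val = 1
After iteration 3: y = 25, min_val = 1
After iteration 4: y = 11, min_val = 1
After iteration 5: y = 17, min_val = 1
After iteration 6: y = 17, min_val = 1
After iteration 7: y = 23, min_val = 1
Loop ends.

Final answer: 1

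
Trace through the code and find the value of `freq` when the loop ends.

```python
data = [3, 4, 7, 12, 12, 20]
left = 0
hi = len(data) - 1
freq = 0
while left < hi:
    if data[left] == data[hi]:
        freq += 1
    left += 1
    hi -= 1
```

Let's trace through this code step by step.

Initialize: data = [3, 4, 7, 12, 12, 20]
Initialize: left = 0
Initialize: hi = 5
Initialize: freq = 0
Entering loop: while left < hi:
After iteration 1: left = 1, hi = 4, freq = 0
After iteration 2: left = 2, hi = 3, freq = 0
After iteration 3: left = 3, hi = 2, freq = 0
Loop ends.

Final answer: 0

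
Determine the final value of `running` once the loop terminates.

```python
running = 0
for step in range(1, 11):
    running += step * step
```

Let's trace through this code step by step.

Initialize: running = 0
Entering loop: for step in range(1, 11):
After iteration 1: step = 1, running = 1
After iteration 2: step = 2, running = 5
After iteration 3: step = 3, running = 14
After iteration 4: step = 4, running = 30
After iteration 5: step = 5, running = 55
After iteration 6: step = 6, running = 91
After iteration 7: step = 7, running = 140
After iteration 8: step = 8, running = 204
After iteration 9: step = 9, running = 285
After iteration 10: step = 10, running = 385
Loop ends.

Final answer: 385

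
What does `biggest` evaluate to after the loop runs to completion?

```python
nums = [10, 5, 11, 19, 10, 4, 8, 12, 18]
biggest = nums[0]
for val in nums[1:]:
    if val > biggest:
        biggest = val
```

Let's trace through this code step by step.

Initialize: nums = [10, 5, 11, 19, 10, 4, 8, 12, 18]
Initialize: biggest = 10
Entering loop: for val in nums[1:]:
After iteration 1: val = 5, biggest = 10
After iteration 2: val = 11, biggest = 11
After iteration 3: val = 19, biggest = 19
After iteration 4: val = 10, biggest = 19
After iteration 5: val = 4, biggest = 19
After iteration 6: val = 8, biggest = 19
After iteration 7: val = 12, biggest = 19
After iteration 8: val = 18, biggest = 19
Loop ends.

Final answer: 19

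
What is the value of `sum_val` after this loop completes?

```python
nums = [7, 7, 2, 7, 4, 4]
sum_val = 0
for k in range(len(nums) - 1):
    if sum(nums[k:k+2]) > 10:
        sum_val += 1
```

Let's trace through this code step by step.

Initialize: nums = [7, 7, 2, 7, 4, 4]
Initialize: sum_val = 0
Entering loop: for k in range(len(nums) - 1):
After iteration 1: k = 0, sum_val = 1
After iteration 2: k = 1, sum_val = 1
After iteration 3: k = 2, sum_val = 1
After iteration 4: k = 3, sum_val = 2
After iteration 5: k = 4, sum_val = 2
Loop ends.

Final answer: 2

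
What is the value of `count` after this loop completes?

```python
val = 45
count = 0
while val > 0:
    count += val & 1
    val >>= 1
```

Let's trace through this code step by step.

Initialize: val = 45
Initialize: count = 0
Entering loop: while val > 0:
After iteration 1: val = 22, count = 1
After iteration 2: val = 11, count = 1
After iteration 3: val = 5, count = 2
After iteration 4: val = 2, count = 3
After iteration 5: val = 1, count = 3
After iteration 6: val = 0, count = 4
Loop ends.

Final answer: 4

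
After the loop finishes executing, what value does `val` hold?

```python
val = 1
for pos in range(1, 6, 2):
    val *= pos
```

Let's trace through this code step by step.

Initialize: val = 1
Entering loop: for pos in range(1, 6, 2):
After iteration 1: pos = 1, val = 1
After iteration 2: pos = 3, val = 3
After iteration 3: pos = 5, val = 15
Loop ends.

Final answer: 15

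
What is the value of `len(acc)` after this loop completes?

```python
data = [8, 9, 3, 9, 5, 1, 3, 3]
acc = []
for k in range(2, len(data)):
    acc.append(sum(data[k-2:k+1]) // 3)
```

Let's trace through this code step by step.

Initialize: data = [8, 9, 3, 9, 5, 1, 3, 3]
Initialize: acc = []
Entering loop: for k in range(2, len(data)):
After iteration 1: k = 2, acc = [6]
After iteration 2: k = 3, acc = [6, 7]
After iteration 3: k = 4, acc = [6, 7, 5]
After iteration 4: k = 5, acc = [6, 7, 5, 5]
After iteration 5: k = 6, acc = [6, 7, 5, 5, 3]
After iteration 6: k = 7, acc = [6, 7, 5, 5, 3, 2]
Loop ends.
len(acc) = 6

Final answer: 6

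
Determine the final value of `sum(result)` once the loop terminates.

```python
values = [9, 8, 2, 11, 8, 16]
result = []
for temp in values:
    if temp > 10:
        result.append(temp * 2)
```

Let's trace through this code step by step.

Initialize: values = [9, 8, 2, 11, 8, 16]
Initialize: result = []
Entering loop: for temp in values:
After iteration 1: temp = 9, result = []
After iteration 2: temp = 8, result = []
After iteration 3: temp = 2, result = []
After iteration 4: temp = 11, result = [22]
After iteration 5: temp = 8, result = [22]
After iteration 6: temp = 16, result = [22, 32]
Loop ends.
sum(result) = 54

Final answer: 54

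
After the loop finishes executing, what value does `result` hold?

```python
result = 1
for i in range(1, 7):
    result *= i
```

Let's trace through this code step by step.

Initialize: result = 1
Entering loop: for i in range(1, 7):
After iteration 1: i = 1, result = 1
After iteration 2: i = 2, result = 2
After iteration 3: i = 3, result = 6
After iteration 4: i = 4, result = 24
After iteration 5: i = 5, result = 120
After iteration 6: i = 6, result = 720
Loop ends.

Final answer: 720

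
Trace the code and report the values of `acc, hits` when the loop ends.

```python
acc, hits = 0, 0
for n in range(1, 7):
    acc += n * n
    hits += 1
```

Let's trace through this code step by step.

Initialize: acc = 0
Initialize: hits = 0
Entering loop: for n in range(1, 7):
After iteration 1: n = 1, acc = 1, hits = 1
After iteration 2: n = 2, acc = 5, hits = 2
After iteration 3: n = 3, acc = 14, hits = 3
After iteration 4: n = 4, acc = 30, hits = 4
After iteration 5: n = 5, acc = 55, hits = 5
After iteration 6: n = 6, acc = 91, hits = 6
Loop ends.

Final answer: 91, 6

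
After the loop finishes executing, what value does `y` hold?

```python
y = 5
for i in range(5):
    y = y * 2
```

Let's trace through this code step by step.

Initialize: y = 5
Entering loop: for i in range(5):
After iteration 1: i = 0, y = 10
After iteration 2: i = 1, y = 20
After iteration 3: i = 2, y = 40
After iteration 4: i = 3, y = 80
After iteration 5: i = 4, y = 160
Loop ends.

Final answer: 160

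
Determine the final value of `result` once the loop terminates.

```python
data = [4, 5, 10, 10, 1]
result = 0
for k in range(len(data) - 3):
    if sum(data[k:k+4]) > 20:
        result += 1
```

Let's trace through this code step by step.

Initialize: data = [4, 5, 10, 10, 1]
Initialize: result = 0
Entering loop: for k in range(len(data) - 3):
After iteration 1: k = 0, result = 1
After iteration 2: k = 1, result = 2
Loop ends.

Final answer: 2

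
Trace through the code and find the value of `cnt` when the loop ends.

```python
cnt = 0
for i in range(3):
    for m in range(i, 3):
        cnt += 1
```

Let's trace through this code step by step.

Initialize: cnt = 0
Entering loop: for i in range(3):
After iteration 1: i = 0, cnt = 3
After iteration 2: i = 1, cnt = 5
After iteration 3: i = 2, cnt = 6
Loop ends.

Final answer: 6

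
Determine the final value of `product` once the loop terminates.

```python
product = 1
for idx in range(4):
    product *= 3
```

Let's trace through this code step by step.

Initialize: product = 1
Entering loop: for idx in range(4):
After iteration 1: idx = 0, product = 3
After iteration 2: idx = 1, product = 9
After iteration 3: idx = 2, product = 27
After iteration 4: idx = 3, product = 81
Loop ends.

Final answer: 81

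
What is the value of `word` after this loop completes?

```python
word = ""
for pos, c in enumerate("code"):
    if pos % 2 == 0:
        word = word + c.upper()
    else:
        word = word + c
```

Let's trace through this code step by step.

Initialize: word = ''
Entering loop: for pos, c in enumerate("code"):
After iteration 1: pos = 0, c = 'c', word = 'C'
After iteration 2: pos = 1, c = 'o', word = 'Co'
After iteration 3: pos = 2, c = 'd', word = 'CoD'
After iteration 4: pos = 3, c = 'e', word = 'CoDe'
Loop ends.

Final answer: 'CoDe'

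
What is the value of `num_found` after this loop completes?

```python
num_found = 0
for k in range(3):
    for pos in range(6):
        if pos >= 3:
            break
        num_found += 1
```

Let's trace through this code step by step.

Initialize: num_found = 0
Entering loop: for k in range(3):
After iteration 1: k = 0, num_found = 3
After iteration 2: k = 1, num_found = 6
After iteration 3: k = 2, num_found = 9
Loop ends.

Final answer: 9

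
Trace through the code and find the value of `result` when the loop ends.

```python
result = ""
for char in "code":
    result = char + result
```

Let's trace through this code step by step.

Initialize: result = ''
Entering loop: for char in "code":
After iteration 1: char = 'c', result = 'c'
After iteration 2: char = 'o', result = 'oc'
After iteration 3: char = 'd', result = 'doc'
After iteration 4: char = 'e', result = 'edoc'
Loop ends.

Final answer: 'edoc'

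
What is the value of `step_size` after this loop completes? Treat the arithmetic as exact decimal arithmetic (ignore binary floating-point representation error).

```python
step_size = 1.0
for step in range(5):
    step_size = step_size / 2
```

Let's trace through this code step by step.

Initialize: step_size = 1.0
Entering loop: for step in range(5):
After iteration 1: step = 0, step_size = 0.5
After iteration 2: step = 1, step_size = 0.25
After iteration 3: step = 2, step_size = 0.125
After iteration 4: step = 3, step_size = 0.0625
After iteration 5: step = 4, step_size = 0.03125
Loop ends.

Final answer: 0.03125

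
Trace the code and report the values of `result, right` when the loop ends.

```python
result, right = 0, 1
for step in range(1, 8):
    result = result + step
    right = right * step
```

Let's trace through this code step by step.

Initialize: result = 0
Initialize: right = 1
Entering loop: for step in range(1, 8):
After iteration 1: step = 1, result = 1, right = 1
After iteration 2: step = 2, result = 3, right = 2
After iteration 3: step = 3, result = 6, right = 6
After iteration 4: step = 4, result = 10, right = 24
After iteration 5: step = 5, result = 15, right = 120
After iteration 6: step = 6, result = 21, right = 720
After iteration 7: step = 7, result = 28, right = 5040
Loop ends.

Final answer: 28, 5040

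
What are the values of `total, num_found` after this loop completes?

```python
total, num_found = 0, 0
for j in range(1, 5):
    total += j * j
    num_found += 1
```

Let's trace through this code step by step.

Initialize: total = 0
Initialize: num_found = 0
Entering loop: for j in range(1, 5):
After iteration 1: j = 1, total = 1, num_found = 1
After iteration 2: j = 2, total = 5, num_found = 2
After iteration 3: j = 3, total = 14, num_found = 3
After iteration 4: j = 4, total = 30, num_found = 4
Loop ends.

Final answer: 30, 4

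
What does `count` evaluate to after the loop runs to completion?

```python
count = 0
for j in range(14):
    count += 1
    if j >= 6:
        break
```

Let's trace through this code step by step.

Initialize: count = 0
Entering loop: for j in range(14):
After iteration 1: j = 0, count = 1
After iteration 2: j = 1, count = 2
After iteration 3: j = 2, count = 3
After iteration 4: j = 3, count = 4
After iteration 5: j = 4, count = 5
After iteration 6: j = 5, count = 6
After iteration 7: j = 6, count = 7
Loop ends.

Final answer: 7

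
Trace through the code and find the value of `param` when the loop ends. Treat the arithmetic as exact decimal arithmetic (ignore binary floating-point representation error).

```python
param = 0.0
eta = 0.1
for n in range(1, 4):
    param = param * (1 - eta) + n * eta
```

Let's trace through this code step by step.

Initialize: param = 0.0
Initialize: eta = 0.1
Entering loop: for n in range(1, 4):
After iteration 1: n = 1, param = 0.1
After iteration 2: n = 2, param = 0.29
After iteration 3: n = 3, param = 0.561
Loop ends.

Final answer: 0.561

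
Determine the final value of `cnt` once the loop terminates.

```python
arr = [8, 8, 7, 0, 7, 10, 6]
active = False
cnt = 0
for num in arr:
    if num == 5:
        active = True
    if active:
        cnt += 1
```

Let's trace through this code step by step.

Initialize: arr = [8, 8, 7, 0, 7, 10, 6]
Initialize: active = False
Initialize: cnt = 0
Entering loop: for num in arr:
After iteration 1: num = 8, cnt = 0
After iteration 2: num = 8, cnt = 0
After iteration 3: num = 7, cnt = 0
After iteration 4: num = 0, cnt = 0
After iteration 5: num = 7, cnt = 0
After iteration 6: num = 10, cnt = 0
After iteration 7: num = 6, cnt = 0
Loop ends.

Final answer: 0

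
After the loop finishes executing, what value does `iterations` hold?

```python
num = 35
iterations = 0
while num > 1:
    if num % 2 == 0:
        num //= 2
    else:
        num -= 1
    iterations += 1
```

Let's trace through this code step by step.

Initialize: num = 35
Initialize: iterations = 0
Entering loop: while num > 1:
After iteration 1: num = 34, iterations = 1
After iteration 2: num = 17, iterations = 2
After iteration 3: num = 16, iterations = 3
After iteration 4: num = 8, iterations = 4
After iteration 5: num = 4, iterations = 5
After iteration 6: num = 2, iterations = 6
After iteration 7: num = 1, iterations = 7
Loop ends.

Final answer: 7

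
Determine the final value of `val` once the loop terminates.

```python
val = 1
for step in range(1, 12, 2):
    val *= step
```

Let's trace through this code step by step.

Initialize: val = 1
Entering loop: for step in range(1, 12, 2):
After iteration 1: step = 1, val = 1
After iteration 2: step = 3, val = 3
After iteration 3: step = 5, val = 15
After iteration 4: step = 7, val = 105
After iteration 5: step = 9, val = 945
After iteration 6: step = 11, val = 10395
Loop ends.

Final answer: 10395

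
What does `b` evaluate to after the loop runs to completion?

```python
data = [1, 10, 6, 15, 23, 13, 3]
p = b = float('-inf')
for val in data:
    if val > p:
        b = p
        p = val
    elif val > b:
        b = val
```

Let's trace through this code step by step.

Initialize: data = [1, 10, 6, 15, 23, 13, 3]
Initialize: p = -inf
Initialize: b = -inf
Entering loop: for val in data:
After iteration 1: val = 1, p = 1, b = -inf
After iteration 2: val = 10, p = 10, b = 1
After iteration 3: val = 6, p = 10, b = 6
After iteration 4: val = 15, p = 15, b = 10
After iteration 5: val = 23, p = 23, b = 15
After iteration 6: val = 13, p = 23, b = 15
After iteration 7: val = 3, p = 23, b = 15
Loop ends.

Final answer: 15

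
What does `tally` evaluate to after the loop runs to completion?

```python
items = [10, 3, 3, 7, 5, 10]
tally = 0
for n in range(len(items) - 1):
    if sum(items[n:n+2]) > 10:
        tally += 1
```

Let's trace through this code step by step.

Initialize: items = [10, 3, 3, 7, 5, 10]
Initialize: tally = 0
Entering loop: for n in range(len(items) - 1):
After iteration 1: n = 0, tally = 1
After iteration 2: n = 1, tally = 1
After iteration 3: n = 2, tally = 1
After iteration 4: n = 3, tally = 2
After iteration 5: n = 4, tally = 3
Loop ends.

Final answer: 3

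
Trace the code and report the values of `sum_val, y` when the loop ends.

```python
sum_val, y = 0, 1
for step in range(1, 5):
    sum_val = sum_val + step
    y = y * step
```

Let's trace through this code step by step.

Initialize: sum_val = 0
Initialize: y = 1
Entering loop: for step in range(1, 5):
After iteration 1: step = 1, sum_val = 1, y = 1
After iteration 2: step = 2, sum_val = 3, y = 2
After iteration 3: step = 3, sum_val = 6, y = 6
After iteration 4: step = 4, sum_val = 10, y = 24
Loop ends.

Final answer: 10, 24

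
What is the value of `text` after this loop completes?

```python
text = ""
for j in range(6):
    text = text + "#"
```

Let's trace through this code step by step.

Initialize: text = ''
Entering loop: for j in range(6):
After iteration 1: j = 0, text = '#'
After iteration 2: j = 1, text = '##'
After iteration 3: j = 2, text = '###'
After iteration 4: j = 3, text = '####'
After iteration 5: j = 4, text = '#####'
After iteration 6: j = 5, text = '######'
Loop ends.

Final answer: '######'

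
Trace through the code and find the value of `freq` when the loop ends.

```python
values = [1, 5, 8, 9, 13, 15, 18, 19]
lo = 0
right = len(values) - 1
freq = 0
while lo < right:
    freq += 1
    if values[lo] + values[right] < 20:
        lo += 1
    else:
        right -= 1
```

Let's trace through this code step by step.

Initialize: values = [1, 5, 8, 9, 13, 15, 18, 19]
Initialize: lo = 0
Initialize: right = 7
Initialize: freq = 0
Entering loop: while lo < right:
After iteration 1: lo = 0, right = 6, freq = 1
After iteration 2: lo = 1, right = 6, freq = 2
After iteration 3: lo = 1, right = 5, freq = 3
After iteration 4: lo = 1, right = 4, freq = 4
After iteration 5: lo = 2, right = 4, freq = 5
After iteration 6: lo = 2, right = 3, freq = 6
After iteration 7: lo = 3, right = 3, freq = 7
Loop ends.

Final answer: 7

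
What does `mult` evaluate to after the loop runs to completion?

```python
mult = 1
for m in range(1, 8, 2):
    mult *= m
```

Let's trace through this code step by step.

Initialize: mult = 1
Entering loop: for m in range(1, 8, 2):
After iteration 1: m = 1, mult = 1
After iteration 2: m = 3, mult = 3
After iteration 3: m = 5, mult = 15
After iteration 4: m = 7, mult = 105
Loop ends.

Final answer: 105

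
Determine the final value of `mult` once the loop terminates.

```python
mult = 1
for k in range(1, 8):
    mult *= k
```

Let's trace through this code step by step.

Initialize: mult = 1
Entering loop: for k in range(1, 8):
After iteration 1: k = 1, mult = 1
After iteration 2: k = 2, mult = 2
After iteration 3: k = 3, mult = 6
After iteration 4: k = 4, mult = 24
After iteration 5: k = 5, mult = 120
After iteration 6: k = 6, mult = 720
After iteration 7: k = 7, mult = 5040
Loop ends.

Final answer: 5040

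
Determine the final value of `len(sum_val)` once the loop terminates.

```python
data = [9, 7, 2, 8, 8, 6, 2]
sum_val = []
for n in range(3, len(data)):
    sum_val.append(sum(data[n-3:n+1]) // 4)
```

Let's trace through this code step by step.

Initialize: data = [9, 7, 2, 8, 8, 6, 2]
Initialize: sum_val = []
Entering loop: for n in range(3, len(data)):
After iteration 1: n = 3, sum_val = [6]
After iteration 2: n = 4, sum_val = [6, 6]
After iteration 3: n = 5, sum_val = [6, 6, 6]
After iteration 4: n = 6, sum_val = [6, 6, 6, 6]
Loop ends.
len(sum_val) = 4

Final answer: 4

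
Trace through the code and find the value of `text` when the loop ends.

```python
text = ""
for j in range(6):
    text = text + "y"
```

Let's trace through this code step by step.

Initialize: text = ''
Entering loop: for j in range(6):
After iteration 1: j = 0, text = 'y'
After iteration 2: j = 1, text = 'yy'
After iteration 3: j = 2, text = 'yyy'
After iteration 4: j = 3, text = 'yyyy'
After iteration 5: j = 4, text = 'yyyyy'
After iteration 6: j = 5, text = 'yyyyyy'
Loop ends.

Final answer: 'yyyyyy'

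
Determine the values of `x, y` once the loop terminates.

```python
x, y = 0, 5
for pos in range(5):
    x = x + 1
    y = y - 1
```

Let's trace through this code step by step.

Initialize: x = 0
Initialize: y = 5
Entering loop: for pos in range(5):
After iteration 1: pos = 0, x = 1, y = 4
After iteration 2: pos = 1, x = 2, y = 3
After iteration 3: pos = 2, x = 3, y = 2
After iteration 4: pos = 3, x = 4, y = 1
After iteration 5: pos = 4, x = 5, y = 0
Loop ends.

Final answer: 5, 0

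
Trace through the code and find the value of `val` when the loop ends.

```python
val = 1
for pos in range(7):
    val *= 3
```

Let's trace through this code step by step.

Initialize: val = 1
Entering loop: for pos in range(7):
After iteration 1: pos = 0, val = 3
After iteration 2: pos = 1, val = 9
After iteration 3: pos = 2, val = 27
After iteration 4: pos = 3, val = 81
After iteration 5: pos = 4, val = 243
After iteration 6: pos = 5, val = 729
After iteration 7: pos = 6, val = 2187
Loop ends.

Final answer: 2187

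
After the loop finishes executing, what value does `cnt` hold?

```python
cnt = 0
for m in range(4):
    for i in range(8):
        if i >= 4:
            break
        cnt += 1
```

Let's trace through this code step by step.

Initialize: cnt = 0
Entering loop: for m in range(4):
After iteration 1: m = 0, cnt = 4
After iteration 2: m = 1, cnt = 8
After iteration 3: m = 2, cnt = 12
After iteration 4: m = 3, cnt = 16
Loop ends.

Final answer: 16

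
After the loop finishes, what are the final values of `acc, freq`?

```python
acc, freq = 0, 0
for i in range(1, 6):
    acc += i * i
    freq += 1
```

Let's trace through this code step by step.

Initialize: acc = 0
Initialize: freq = 0
Entering loop: for i in range(1, 6):
After iteration 1: i = 1, acc = 1, freq = 1
After iteration 2: i = 2, acc = 5, freq = 2
After iteration 3: i = 3, acc = 14, freq = 3
After iteration 4: i = 4, acc = 30, freq = 4
After iteration 5: i = 5, acc = 55, freq = 5
Loop ends.

Final answer: 55, 5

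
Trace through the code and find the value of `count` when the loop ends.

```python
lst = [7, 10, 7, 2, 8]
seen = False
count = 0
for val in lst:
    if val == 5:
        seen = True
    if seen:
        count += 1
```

Let's trace through this code step by step.

Initialize: lst = [7, 10, 7, 2, 8]
Initialize: seen = False
Initialize: count = 0
Entering loop: for val in lst:
After iteration 1: val = 7, count = 0
After iteration 2: val = 10, count = 0
After iteration 3: val = 7, count = 0
After iteration 4: val = 2, count = 0
After iteration 5: val = 8, count = 0
Loop ends.

Final answer: 0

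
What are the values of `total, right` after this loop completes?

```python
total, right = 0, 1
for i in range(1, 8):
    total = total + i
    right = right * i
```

Let's trace through this code step by step.

Initialize: total = 0
Initialize: right = 1
Entering loop: for i in range(1, 8):
After iteration 1: i = 1, total = 1, right = 1
After iteration 2: i = 2, total = 3, right = 2
After iteration 3: i = 3, total = 6, right = 6
After iteration 4: i = 4, total = 10, right = 24
After iteration 5: i = 5, total = 15, right = 120
After iteration 6: i = 6, total = 21, right = 720
After iteration 7: i = 7, total = 28, right = 5040
Loop ends.

Final answer: 28, 5040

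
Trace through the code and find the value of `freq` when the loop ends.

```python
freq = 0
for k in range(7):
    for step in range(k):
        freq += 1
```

Let's trace through this code step by step.

Initialize: freq = 0
Entering loop: for k in range(7):
After iteration 1: k = 0, freq = 0
After iteration 2: k = 1, freq = 1, step = 0
After iteration 3: k = 2, freq = 3, step = 1
After iteration 4: k = 3, freq = 6, step = 2
After iteration 5: k = 4, freq = 10, step = 3
After iteration 6: k = 5, freq = 15, step = 4
After iteration 7: k = 6, freq = 21, step = 5
Loop ends.

Final answer: 21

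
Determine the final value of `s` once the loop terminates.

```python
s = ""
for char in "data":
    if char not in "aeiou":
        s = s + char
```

Let's trace through this code step by step.

Initialize: s = ''
Entering loop: for char in "data":
After iteration 1: char = 'd', s = 'd'
After iteration 2: char = 'a', s = 'd'
After iteration 3: char = 't', s = 'dt'
After iteration 4: char = 'a', s = 'dt'
Loop ends.

Final answer: 'dt'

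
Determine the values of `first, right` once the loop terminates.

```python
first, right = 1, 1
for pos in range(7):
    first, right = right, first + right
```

Let's trace through this code step by step.

Initialize: first = 1
Initialize: right = 1
Entering loop: for pos in range(7):
After iteration 1: pos = 0, first = 1, right = 2
After iteration 2: pos = 1, first = 2, right = 3
After iteration 3: pos = 2, first = 3, right = 5
After iteration 4: pos = 3, first = 5, right = 8
After iteration 5: pos = 4, first = 8, right = 13
After iteration 6: pos = 5, first = 13, right = 21
After iteration 7: pos = 6, first = 21, right = 34
Loop ends.

Final answer: 21, 34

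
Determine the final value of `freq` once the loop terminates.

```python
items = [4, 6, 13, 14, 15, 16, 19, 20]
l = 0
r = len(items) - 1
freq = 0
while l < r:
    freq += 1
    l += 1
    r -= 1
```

Let's trace through this code step by step.

Initialize: items = [4, 6, 13, 14, 15, 16, 19, 20]
Initialize: l = 0
Initialize: r = 7
Initialize: freq = 0
Entering loop: while l < r:
After iteration 1: l = 1, r = 6, freq = 1
After iteration 2: l = 2, r = 5, freq = 2
After iteration 3: l = 3, r = 4, freq = 3
After iteration 4: l = 4, r = 3, freq = 4
Loop ends.

Final answer: 4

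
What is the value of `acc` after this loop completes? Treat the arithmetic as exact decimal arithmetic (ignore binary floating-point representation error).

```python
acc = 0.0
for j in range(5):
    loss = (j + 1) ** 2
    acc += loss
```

Let's trace through this code step by step.

Initialize: acc = 0.0
Entering loop: for j in range(5):
After iteration 1: j = 0, acc = 1.0, loss = 1
After iteration 2: j = 1, acc = 5.0, loss = 4
After iteration 3: j = 2, acc = 14.0, loss = 9
After iteration 4: j = 3, acc = 30.0, loss = 16
After iteration 5: j = 4, acc = 55.0, loss = 25
Loop ends.

Final answer: 55.0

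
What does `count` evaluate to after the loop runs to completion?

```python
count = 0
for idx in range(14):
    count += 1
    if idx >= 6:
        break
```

Let's trace through this code step by step.

Initialize: count = 0
Entering loop: for idx in range(14):
After iteration 1: idx = 0, count = 1
After iteration 2: idx = 1, count = 2
After iteration 3: idx = 2, count = 3
After iteration 4: idx = 3, count = 4
After iteration 5: idx = 4, count = 5
After iteration 6: idx = 5, count = 6
After iteration 7: idx = 6, count = 7
Loop ends.

Final answer: 7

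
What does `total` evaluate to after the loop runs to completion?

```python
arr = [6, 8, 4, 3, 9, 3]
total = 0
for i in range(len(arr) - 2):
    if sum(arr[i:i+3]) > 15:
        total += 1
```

Let's trace through this code step by step.

Initialize: arr = [6, 8, 4, 3, 9, 3]
Initialize: total = 0
Entering loop: for i in range(len(arr) - 2):
After iteration 1: i = 0, total = 1
After iteration 2: i = 1, total = 1
After iteration 3: i = 2, total = 2
After iteration 4: i = 3, total = 2
Loop ends.

Final answer: 2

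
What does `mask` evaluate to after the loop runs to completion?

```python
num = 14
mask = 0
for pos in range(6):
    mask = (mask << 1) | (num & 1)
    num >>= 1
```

Let's trace through this code step by step.

Initialize: num = 14
Initialize: mask = 0
Entering loop: for pos in range(6):
After iteration 1: pos = 0, num = 7, mask = 0
After iteration 2: pos = 1, num = 3, mask = 1
After iteration 3: pos = 2, num = 1, mask = 3
After iteration 4: pos = 3, num = 0, mask = 7
After iteration 5: pos = 4, num = 0, mask = 14
After iteration 6: pos = 5, num = 0, mask = 28
Loop ends.

Final answer: 28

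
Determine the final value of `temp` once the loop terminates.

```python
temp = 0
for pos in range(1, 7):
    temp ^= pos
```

Let's trace through this code step by step.

Initialize: temp = 0
Entering loop: for pos in range(1, 7):
After iteration 1: pos = 1, temp = 1
After iteration 2: pos = 2, temp = 3
After iteration 3: pos = 3, temp = 0
After iteration 4: pos = 4, temp = 4
After iteration 5: pos = 5, temp = 1
After iteration 6: pos = 6, temp = 7
Loop ends.

Final answer: 7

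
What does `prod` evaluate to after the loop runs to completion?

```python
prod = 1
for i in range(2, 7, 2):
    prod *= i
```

Let's trace through this code step by step.

Initialize: prod = 1
Entering loop: for i in range(2, 7, 2):
After iteration 1: i = 2, prod = 2
After iteration 2: i = 4, prod = 8
After iteration 3: i = 6, prod = 48
Loop ends.

Final answer: 48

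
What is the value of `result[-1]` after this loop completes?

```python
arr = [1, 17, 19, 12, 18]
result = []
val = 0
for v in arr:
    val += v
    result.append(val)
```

Let's trace through this code step by step.

Initialize: arr = [1, 17, 19, 12, 18]
Initialize: result = []
Initialize: val = 0
Entering loop: for v in arr:
After iteration 1: v = 1, result = [1], val = 1
After iteration 2: v = 17, result = [1, 18], val = 18
After iteration 3: v = 19, result = [1, 18, 37], val = 37
After iteration 4: v = 12, result = [1, 18, 37, 49], val = 49
After iteration 5: v = 18, result = [1, 18, 37, 49, 67], val = 67
Loop ends.
result[-1] = 67

Final answer: 67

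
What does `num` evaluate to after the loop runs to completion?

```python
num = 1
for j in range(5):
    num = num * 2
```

Let's trace through this code step by step.

Initialize: num = 1
Entering loop: for j in range(5):
After iteration 1: j = 0, num = 2
After iteration 2: j = 1, num = 4
After iteration 3: j = 2, num = 8
After iteration 4: j = 3, num = 16
After iteration 5: j = 4, num = 32
Loop ends.

Final answer: 32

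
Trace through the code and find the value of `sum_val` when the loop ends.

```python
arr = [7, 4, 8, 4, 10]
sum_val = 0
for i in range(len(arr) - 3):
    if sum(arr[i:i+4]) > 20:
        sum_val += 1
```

Let's trace through this code step by step.

Initialize: arr = [7, 4, 8, 4, 10]
Initialize: sum_val = 0
Entering loop: for i in range(len(arr) - 3):
After iteration 1: i = 0, sum_val = 1
After iteration 2: i = 1, sum_val = 2
Loop ends.

Final answer: 2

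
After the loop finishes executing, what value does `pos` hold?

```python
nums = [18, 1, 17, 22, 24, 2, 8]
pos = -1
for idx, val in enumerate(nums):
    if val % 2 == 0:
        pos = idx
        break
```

Let's trace through this code step by step.

Initialize: nums = [18, 1, 17, 22, 24, 2, 8]
Initialize: pos = -1
Entering loop: for idx, val in enumerate(nums):
After iteration 1: idx = 0, val = 18, pos = 0
Loop ends.

Final answer: 0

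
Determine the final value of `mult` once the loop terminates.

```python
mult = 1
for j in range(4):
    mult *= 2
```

Let's trace through this code step by step.

Initialize: mult = 1
Entering loop: for j in range(4):
After iteration 1: j = 0, mult = 2
After iteration 2: j = 1, mult = 4
After iteration 3: j = 2, mult = 8
After iteration 4: j = 3, mult = 16
Loop ends.

Final answer: 16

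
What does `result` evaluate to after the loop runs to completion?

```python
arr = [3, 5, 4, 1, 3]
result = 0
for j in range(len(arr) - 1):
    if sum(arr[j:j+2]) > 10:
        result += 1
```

Let's trace through this code step by step.

Initialize: arr = [3, 5, 4, 1, 3]
Initialize: result = 0
Entering loop: for j in range(len(arr) - 1):
After iteration 1: j = 0, result = 0
After iteration 2: j = 1, result = 0
After iteration 3: j = 2, result = 0
After iteration 4: j = 3, result = 0
Loop ends.

Final answer: 0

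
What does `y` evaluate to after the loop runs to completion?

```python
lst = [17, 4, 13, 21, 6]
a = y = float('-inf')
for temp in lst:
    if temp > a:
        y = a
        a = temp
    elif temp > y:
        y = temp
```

Let's trace through this code step by step.

Initialize: lst = [17, 4, 13, 21, 6]
Initialize: a = -inf
Initialize: y = -inf
Entering loop: for temp in lst:
After iteration 1: temp = 17, a = 17, y = -inf
After iteration 2: temp = 4, a = 17, y = 4
After iteration 3: temp = 13, a = 17, y = 13
After iteration 4: temp = 21, a = 21, y = 17
After iteration 5: temp = 6, a = 21, y = 17
Loop ends.

Final answer: 17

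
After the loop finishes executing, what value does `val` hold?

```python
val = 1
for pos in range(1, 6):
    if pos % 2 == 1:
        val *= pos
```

Let's trace through this code step by step.

Initialize: val = 1
Entering loop: for pos in range(1, 6):
After iteration 1: pos = 1, val = 1
After iteration 2: pos = 2, val = 1
After iteration 3: pos = 3, val = 3
After iteration 4: pos = 4, val = 3
After iteration 5: pos = 5, val = 15
Loop ends.

Final answer: 15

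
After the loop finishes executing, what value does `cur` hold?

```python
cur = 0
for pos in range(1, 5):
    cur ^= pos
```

Let's trace through this code step by step.

Initialize: cur = 0
Entering loop: for pos in range(1, 5):
After iteration 1: pos = 1, cur = 1
After iteration 2: pos = 2, cur = 3
After iteration 3: pos = 3, cur = 0
After iteration 4: pos = 4, cur = 4
Loop ends.

Final answer: 4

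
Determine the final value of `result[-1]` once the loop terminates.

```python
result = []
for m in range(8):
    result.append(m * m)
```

Let's trace through this code step by step.

Initialize: result = []
Entering loop: for m in range(8):
After iteration 1: m = 0, result = [0]
After iteration 2: m = 1, result = [0, 1]
After iteration 3: m = 2, result = [0, 1, 4]
After iteration 4: m = 3, result = [0, 1, 4, 9]
After iteration 5: m = 4, result = [0, 1, 4, 9, 16]
After iteration 6: m = 5, result = [0, 1, 4, 9, 16, 25]
After iteration 7: m = 6, result = [0, 1, 4, 9, 16, 25, 36]
After iteration 8: m = 7, result = [0, 1, 4, 9, 16, 25, 36, 49]
Loop ends.
result[-1] = 49

Final answer: 49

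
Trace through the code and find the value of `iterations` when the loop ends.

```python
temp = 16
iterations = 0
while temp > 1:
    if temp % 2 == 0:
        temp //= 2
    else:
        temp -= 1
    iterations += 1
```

Let's trace through this code step by step.

Initialize: temp = 16
Initialize: iterations = 0
Entering loop: while temp > 1:
After iteration 1: temp = 8, iterations = 1
After iteration 2: temp = 4, iterations = 2
After iteration 3: temp = 2, iterations = 3
After iteration 4: temp = 1, iterations = 4
Loop ends.

Final answer: 4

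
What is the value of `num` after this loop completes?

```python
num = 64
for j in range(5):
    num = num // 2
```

Let's trace through this code step by step.

Initialize: num = 64
Entering loop: for j in range(5):
After iteration 1: j = 0, num = 32
After iteration 2: j = 1, num = 16
After iteration 3: j = 2, num = 8
After iteration 4: j = 3, num = 4
After iteration 5: j = 4, num = 2
Loop ends.

Final answer: 2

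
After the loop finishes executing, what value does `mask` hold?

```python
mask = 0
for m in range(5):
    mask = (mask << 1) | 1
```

Let's trace through this code step by step.

Initialize: mask = 0
Entering loop: for m in range(5):
After iteration 1: m = 0, mask = 1
After iteration 2: m = 1, mask = 3
After iteration 3: m = 2, mask = 7
After iteration 4: m = 3, mask = 15
After iteration 5: m = 4, mask = 31
Loop ends.

Final answer: 31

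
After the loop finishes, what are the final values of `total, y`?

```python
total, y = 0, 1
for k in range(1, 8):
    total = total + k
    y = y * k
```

Let's trace through this code step by step.

Initialize: total = 0
Initialize: y = 1
Entering loop: for k in range(1, 8):
After iteration 1: k = 1, total = 1, y = 1
After iteration 2: k = 2, total = 3, y = 2
After iteration 3: k = 3, total = 6, y = 6
After iteration 4: k = 4, total = 10, y = 24
After iteration 5: k = 5, total = 15, y = 120
After iteration 6: k = 6, total = 21, y = 720
After iteration 7: k = 7, total = 28, y = 5040
Loop ends.

Final answer: 28, 5040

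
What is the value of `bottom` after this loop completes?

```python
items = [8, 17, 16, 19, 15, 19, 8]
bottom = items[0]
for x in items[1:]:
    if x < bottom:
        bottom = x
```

Let's trace through this code step by step.

Initialize: items = [8, 17, 16, 19, 15, 19, 8]
Initialize: bottom = 8
Entering loop: for x in items[1:]:
After iteration 1: x = 17, bottom = 8
After iteration 2: x = 16, bottom = 8
After iteration 3: x = 19, bottom = 8
After iteration 4: x = 15, bottom = 8
After iteration 5: x = 19, bottom = 8
After iteration 6: x = 8, bottom = 8
Loop ends.

Final answer: 8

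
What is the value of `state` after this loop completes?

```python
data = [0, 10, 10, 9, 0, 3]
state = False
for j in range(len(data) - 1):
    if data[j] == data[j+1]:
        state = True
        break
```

Let's trace through this code step by step.

Initialize: data = [0, 10, 10, 9, 0, 3]
Initialize: state = False
Entering loop: for j in range(len(data) - 1):
After iteration 1: j = 0, state = False
After iteration 2: j = 1, state = True
Loop ends.

Final answer: True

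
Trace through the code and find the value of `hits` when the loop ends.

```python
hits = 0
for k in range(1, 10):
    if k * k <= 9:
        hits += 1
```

Let's trace through this code step by step.

Initialize: hits = 0
Entering loop: for k in range(1, 10):
After iteration 1: k = 1, hits = 1
After iteration 2: k = 2, hits = 2
After iteration 3: k = 3, hits = 3
After iteration 4: k = 4, hits = 3
After iteration 5: k = 5, hits = 3
After iteration 6: k = 6, hits = 3
After iteration 7: k = 7, hits = 3
After iteration 8: k = 8, hits = 3
After iteration 9: k = 9, hits = 3
Loop ends.

Final answer: 3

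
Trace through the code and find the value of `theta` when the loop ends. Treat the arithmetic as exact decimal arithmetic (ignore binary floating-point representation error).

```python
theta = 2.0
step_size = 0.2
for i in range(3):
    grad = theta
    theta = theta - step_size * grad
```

Let's trace through this code step by step.

Initialize: theta = 2.0
Initialize: step_size = 0.2
Entering loop: for i in range(3):
After iteration 1: i = 0, theta = 1.6, grad = 2.0
After iteration 2: i = 1, theta = 1.28, grad = 1.6
After iteration 3: i = 2, theta = 1.024, grad = 1.28
Loop ends.

Final answer: 1.024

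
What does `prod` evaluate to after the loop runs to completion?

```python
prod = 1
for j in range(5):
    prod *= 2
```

Let's trace through this code step by step.

Initialize: prod = 1
Entering loop: for j in range(5):
After iteration 1: j = 0, prod = 2
After iteration 2: j = 1, prod = 4
After iteration 3: j = 2, prod = 8
After iteration 4: j = 3, prod = 16
After iteration 5: j = 4, prod = 32
Loop ends.

Final answer: 32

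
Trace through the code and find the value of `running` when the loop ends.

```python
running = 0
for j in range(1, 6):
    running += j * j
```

Let's trace through this code step by step.

Initialize: running = 0
Entering loop: for j in range(1, 6):
After iteration 1: j = 1, running = 1
After iteration 2: j = 2, running = 5
After iteration 3: j = 3, running = 14
After iteration 4: j = 4, running = 30
After iteration 5: j = 5, running = 55
Loop ends.

Final answer: 55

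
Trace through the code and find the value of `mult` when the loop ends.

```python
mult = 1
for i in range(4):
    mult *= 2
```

Let's trace through this code step by step.

Initialize: mult = 1
Entering loop: for i in range(4):
After iteration 1: i = 0, mult = 2
After iteration 2: i = 1, mult = 4
After iteration 3: i = 2, mult = 8
After iteration 4: i = 3, mult = 16
Loop ends.

Final answer: 16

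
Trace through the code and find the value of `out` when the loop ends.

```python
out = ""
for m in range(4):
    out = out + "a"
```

Let's trace through this code step by step.

Initialize: out = ''
Entering loop: for m in range(4):
After iteration 1: m = 0, out = 'a'
After iteration 2: m = 1, out = 'aa'
After iteration 3: m = 2, out = 'aaa'
After iteration 4: m = 3, out = 'aaaa'
Loop ends.

Final answer: 'aaaa'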